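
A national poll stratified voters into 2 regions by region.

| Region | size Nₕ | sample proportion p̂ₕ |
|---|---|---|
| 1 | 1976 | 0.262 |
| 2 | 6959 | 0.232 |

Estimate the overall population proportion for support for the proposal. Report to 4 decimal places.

0.2386

Wₕ = Nₕ/N with N = 8935: 0.2212, 0.7788.
p̂_st = 0.2212·0.262 + 0.7788·0.232 ≈ 0.238635... → 0.2386.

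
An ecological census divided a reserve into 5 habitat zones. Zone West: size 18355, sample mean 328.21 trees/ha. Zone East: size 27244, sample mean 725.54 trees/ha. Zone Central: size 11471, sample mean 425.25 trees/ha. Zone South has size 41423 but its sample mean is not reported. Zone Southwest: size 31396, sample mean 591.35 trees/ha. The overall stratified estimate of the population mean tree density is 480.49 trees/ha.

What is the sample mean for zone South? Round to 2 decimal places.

318.07

Σ Nₕx̄ₕ = N·μ, so 41423·x̄_South = 129889·480.49 − (18355·328.21 + 27244·725.54 + 11471·425.25 + 31396·591.35).
= 62410365.61 − 49234973.66 = 13175391.95.
x̄_South = 13175391.95 / 41423 = 318.0695... → 318.07.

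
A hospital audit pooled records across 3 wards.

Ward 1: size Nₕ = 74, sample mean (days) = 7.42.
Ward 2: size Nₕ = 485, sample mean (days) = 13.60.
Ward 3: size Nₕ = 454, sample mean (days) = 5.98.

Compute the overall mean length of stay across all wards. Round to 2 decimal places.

N = 1013; weights Wₕ = Nₕ/N = (0.0731, 0.4788, 0.4482).
x̄_st = Σ Wₕ·x̄ₕ = 0.0731·7.42 + 0.4788·13.60 + 0.4482·5.98 ≈ 9.7335...
→ 9.73.

9.73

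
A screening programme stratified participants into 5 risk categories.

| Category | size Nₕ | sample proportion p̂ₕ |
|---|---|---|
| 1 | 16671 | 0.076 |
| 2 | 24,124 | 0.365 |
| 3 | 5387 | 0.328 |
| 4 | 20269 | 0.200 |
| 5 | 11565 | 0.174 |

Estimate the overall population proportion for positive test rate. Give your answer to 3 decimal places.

0.230

Wₕ = Nₕ/N with N = 78016: 0.2137, 0.3092, 0.0690, 0.2598, 0.1482.
p̂_st = 0.2137·0.076 + 0.3092·0.365 + 0.0690·0.328 + 0.2598·0.200 + 0.1482·0.174 ≈ 0.22951... → 0.230.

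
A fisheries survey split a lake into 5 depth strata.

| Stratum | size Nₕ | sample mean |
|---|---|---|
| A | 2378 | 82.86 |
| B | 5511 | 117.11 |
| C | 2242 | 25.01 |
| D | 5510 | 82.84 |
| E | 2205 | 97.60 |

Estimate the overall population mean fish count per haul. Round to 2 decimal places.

N = 17846; weights Wₕ = Nₕ/N = (0.1333, 0.3088, 0.1256, 0.3088, 0.1236).
x̄_st = Σ Wₕ·x̄ₕ = 0.1333·82.86 + 0.3088·117.11 + 0.1256·25.01 + 0.3088·82.84 + 0.1236·97.60 ≈ 87.9840...
→ 87.98.

87.98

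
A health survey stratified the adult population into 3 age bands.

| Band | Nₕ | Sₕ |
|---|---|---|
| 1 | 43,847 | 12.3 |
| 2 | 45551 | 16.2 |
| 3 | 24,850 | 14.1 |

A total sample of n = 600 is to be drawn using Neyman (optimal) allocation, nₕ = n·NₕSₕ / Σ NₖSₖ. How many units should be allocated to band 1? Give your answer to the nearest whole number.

199

1: NₕSₕ = 43847·12.3 = 539318.1
2: NₕSₕ = 45551·16.2 = 737926.2
3: NₕSₕ = 24850·14.1 = 350385
Σ NₕSₕ = 1627629.3.
n_1 = 600·539318.1/1627629.3 = 198.811... → 199.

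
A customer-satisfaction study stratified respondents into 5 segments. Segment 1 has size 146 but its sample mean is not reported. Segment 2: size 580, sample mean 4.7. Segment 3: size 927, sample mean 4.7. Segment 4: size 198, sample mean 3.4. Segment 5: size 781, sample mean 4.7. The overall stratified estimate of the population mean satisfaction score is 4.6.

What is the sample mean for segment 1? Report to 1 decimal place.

Σ Nₕx̄ₕ = N·μ, so 146·x̄_1 = 2632·4.6 − (580·4.7 + 927·4.7 + 198·3.4 + 781·4.7).
= 12107.2 − 11426.8 = 680.4.
x̄_1 = 680.4 / 146 = 4.660... → 4.7.

4.7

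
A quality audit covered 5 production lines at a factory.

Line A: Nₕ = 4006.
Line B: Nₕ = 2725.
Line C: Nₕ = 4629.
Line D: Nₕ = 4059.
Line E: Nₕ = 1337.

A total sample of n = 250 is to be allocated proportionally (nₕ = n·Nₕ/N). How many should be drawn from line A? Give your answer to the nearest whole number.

N = 4006 + 2725 + 4629 + 4059 + 1337 = 16756.
n_A = 250·4006/16756 = 59.770... → 60.

60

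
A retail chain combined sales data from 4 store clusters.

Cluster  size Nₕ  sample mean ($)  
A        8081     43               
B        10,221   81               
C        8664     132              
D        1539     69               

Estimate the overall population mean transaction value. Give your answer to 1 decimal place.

85.1

N = 28505; weights Wₕ = Nₕ/N = (0.2835, 0.3586, 0.3039, 0.0540).
x̄_st = Σ Wₕ·x̄ₕ = 0.2835·43 + 0.3586·81 + 0.3039·132 + 0.0540·69 ≈ 85.081...
→ 85.1.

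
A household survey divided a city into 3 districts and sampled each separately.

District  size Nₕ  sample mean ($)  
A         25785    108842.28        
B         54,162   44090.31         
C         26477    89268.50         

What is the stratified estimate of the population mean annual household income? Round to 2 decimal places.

71018.56

x̄_st = (Σ Nₕx̄ₕ) / (Σ Nₕ) = (25785·108842.28 + 54162·44090.31 + 26477·89268.50) / 106424
= 7558079634.52 / 106424 = 71018.5638... → 71018.56.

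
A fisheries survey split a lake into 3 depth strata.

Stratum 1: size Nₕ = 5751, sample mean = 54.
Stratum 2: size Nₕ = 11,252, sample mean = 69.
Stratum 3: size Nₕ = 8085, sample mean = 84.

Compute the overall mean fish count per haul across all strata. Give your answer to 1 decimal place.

70.4

N = 25088; weights Wₕ = Nₕ/N = (0.2292, 0.4485, 0.3223).
x̄_st = Σ Wₕ·x̄ₕ = 0.2292·54 + 0.4485·69 + 0.3223·84 ≈ 70.395...
→ 70.4.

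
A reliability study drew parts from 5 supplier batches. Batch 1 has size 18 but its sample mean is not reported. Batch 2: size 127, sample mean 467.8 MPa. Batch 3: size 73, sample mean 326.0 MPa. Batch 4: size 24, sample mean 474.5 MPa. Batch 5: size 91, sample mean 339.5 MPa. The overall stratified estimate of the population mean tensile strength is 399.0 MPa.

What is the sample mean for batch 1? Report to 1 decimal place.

N = 18 + 127 + 73 + 24 + 91 = 333.
Overall total = μ·N = 399.0·333 = 132867.
Subtract the known strata: 127·467.8 + 73·326.0 + 24·474.5 + 91·339.5 = 125491.1.
Remaining total for batch 1: 132867 − 125491.1 = 7375.9.
Divide by its size: 7375.9 / 18 = 409.772... → 409.8.

409.8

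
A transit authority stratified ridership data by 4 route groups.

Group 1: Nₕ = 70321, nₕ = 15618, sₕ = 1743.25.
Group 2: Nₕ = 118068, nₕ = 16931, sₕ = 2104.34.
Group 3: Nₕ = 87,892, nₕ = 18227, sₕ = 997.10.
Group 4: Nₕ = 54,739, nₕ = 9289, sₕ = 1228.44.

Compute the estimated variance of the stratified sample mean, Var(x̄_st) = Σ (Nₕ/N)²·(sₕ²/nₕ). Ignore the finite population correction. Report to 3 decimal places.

50.343

N = 331020. Term for each stratum: Wₕ²sₕ²/nₕ.
Var(x̄_st) = 8.781234 + 33.274011 + 3.845497 + 4.442467 = 50.343208 → 50.343.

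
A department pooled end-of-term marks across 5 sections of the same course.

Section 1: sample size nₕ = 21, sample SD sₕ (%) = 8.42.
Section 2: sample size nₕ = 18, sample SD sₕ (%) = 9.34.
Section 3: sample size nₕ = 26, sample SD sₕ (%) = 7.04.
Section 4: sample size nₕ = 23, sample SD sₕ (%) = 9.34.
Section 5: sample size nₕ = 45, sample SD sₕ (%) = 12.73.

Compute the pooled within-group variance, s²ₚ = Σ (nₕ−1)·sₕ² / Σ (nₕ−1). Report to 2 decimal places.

1: (21−1)·8.42² = 20·70.8964 = 1417.928
2: (18−1)·9.34² = 17·87.2356 = 1483.0052
3: (26−1)·7.04² = 25·49.5616 = 1239.04
4: (23−1)·9.34² = 22·87.2356 = 1919.1832
5: (45−1)·12.73² = 44·162.0529 = 7130.3276
Numerator = 13189.484; denominator = Σ(nₕ−1) = 128.
s²ₚ = 13189.484/128 = 103.0428... → 103.04.

103.04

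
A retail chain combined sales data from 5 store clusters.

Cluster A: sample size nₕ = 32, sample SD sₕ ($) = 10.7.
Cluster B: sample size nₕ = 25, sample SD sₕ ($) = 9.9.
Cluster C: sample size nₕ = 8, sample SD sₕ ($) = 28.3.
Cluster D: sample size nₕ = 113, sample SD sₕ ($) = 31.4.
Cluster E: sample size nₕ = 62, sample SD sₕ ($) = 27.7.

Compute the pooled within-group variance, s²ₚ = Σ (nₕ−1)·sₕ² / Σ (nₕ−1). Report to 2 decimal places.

718.04

Degrees of freedom: 31 + 24 + 7 + 112 + 61 = 235.
Σ(nₕ−1)sₕ² = 31·114.49 + 24·98.01 + 7·800.89 + 112·985.96 + 61·767.29 = 168739.87.
s²ₚ = 168739.87 / 235 = 718.042 → 718.04.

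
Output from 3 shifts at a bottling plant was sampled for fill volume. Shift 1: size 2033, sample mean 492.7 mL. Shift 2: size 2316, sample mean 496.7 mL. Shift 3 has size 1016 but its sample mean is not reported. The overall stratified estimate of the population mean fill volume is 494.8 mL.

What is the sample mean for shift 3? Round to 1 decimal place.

494.7

N = 2033 + 2316 + 1016 = 5365.
Overall total = μ·N = 494.8·5365 = 2654602.
Subtract the known strata: 2033·492.7 + 2316·496.7 = 2152016.3.
Remaining total for shift 3: 2654602 − 2152016.3 = 502585.7.
Divide by its size: 502585.7 / 1016 = 494.671... → 494.7.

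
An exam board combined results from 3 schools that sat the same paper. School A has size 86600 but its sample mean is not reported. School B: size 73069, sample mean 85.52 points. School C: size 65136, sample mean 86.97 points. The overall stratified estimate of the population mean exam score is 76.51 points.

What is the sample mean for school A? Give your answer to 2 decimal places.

61.04

N = 86600 + 73069 + 65136 = 224805.
Overall total = μ·N = 76.51·224805 = 17199830.55.
Subtract the known strata: 73069·85.52 + 65136·86.97 = 11913738.8.
Remaining total for school A: 17199830.55 − 11913738.8 = 5286091.75.
Divide by its size: 5286091.75 / 86600 = 61.0403... → 61.04.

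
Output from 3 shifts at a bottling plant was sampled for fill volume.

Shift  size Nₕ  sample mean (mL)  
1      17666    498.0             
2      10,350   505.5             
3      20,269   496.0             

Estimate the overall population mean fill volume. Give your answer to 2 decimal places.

498.77

N = 48285; weights Wₕ = Nₕ/N = (0.3659, 0.2144, 0.4198).
x̄_st = Σ Wₕ·x̄ₕ = 0.3659·498.0 + 0.2144·505.5 + 0.4198·496.0 ≈ 498.7681...
→ 498.77.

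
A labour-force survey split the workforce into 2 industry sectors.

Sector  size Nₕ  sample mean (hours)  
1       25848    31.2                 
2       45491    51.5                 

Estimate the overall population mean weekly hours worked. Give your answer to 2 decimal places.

N = 71339; weights Wₕ = Nₕ/N = (0.3623, 0.6377).
x̄_st = Σ Wₕ·x̄ₕ = 0.3623·31.2 + 0.6377·51.5 ≈ 44.1448...
→ 44.14.

44.14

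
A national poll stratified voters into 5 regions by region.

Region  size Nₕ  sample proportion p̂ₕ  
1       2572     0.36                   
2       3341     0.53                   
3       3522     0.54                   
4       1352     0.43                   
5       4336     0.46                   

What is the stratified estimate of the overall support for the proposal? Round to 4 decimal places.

0.4744

Wₕ = Nₕ/N with N = 15123: 0.1701, 0.2209, 0.2329, 0.0894, 0.2867.
p̂_st = 0.1701·0.36 + 0.2209·0.53 + 0.2329·0.54 + 0.0894·0.43 + 0.2867·0.46 ≈ 0.474407... → 0.4744.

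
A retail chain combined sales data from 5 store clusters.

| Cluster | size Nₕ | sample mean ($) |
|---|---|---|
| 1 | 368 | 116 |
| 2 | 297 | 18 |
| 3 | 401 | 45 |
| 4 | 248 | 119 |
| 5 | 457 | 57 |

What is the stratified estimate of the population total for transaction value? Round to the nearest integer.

Population total = Σ Nₕ·x̄ₕ (each stratum's size times its mean).
368·116 + 297·18 + 401·45 + 248·119 + 457·57 = 42688 + 5346 + 18045 + 29512 + 26049 = 121640.

121640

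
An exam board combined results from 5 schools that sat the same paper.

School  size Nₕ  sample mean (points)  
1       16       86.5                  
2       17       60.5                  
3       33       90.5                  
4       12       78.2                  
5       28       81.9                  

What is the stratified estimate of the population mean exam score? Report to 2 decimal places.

81.42

N = 106; weights Wₕ = Nₕ/N = (0.1509, 0.1604, 0.3113, 0.1132, 0.2642).
x̄_st = Σ Wₕ·x̄ₕ = 0.1509·86.5 + 0.1604·60.5 + 0.3113·90.5 + 0.1132·78.2 + 0.2642·81.9 ≈ 81.4208...
→ 81.42.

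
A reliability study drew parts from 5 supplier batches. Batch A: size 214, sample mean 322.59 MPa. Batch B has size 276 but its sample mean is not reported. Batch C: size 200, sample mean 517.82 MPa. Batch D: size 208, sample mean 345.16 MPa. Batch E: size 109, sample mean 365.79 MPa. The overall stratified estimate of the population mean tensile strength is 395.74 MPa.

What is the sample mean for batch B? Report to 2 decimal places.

413.94

N = 214 + 276 + 200 + 208 + 109 = 1007.
Overall total = μ·N = 395.74·1007 = 398510.18.
Subtract the known strata: 214·322.59 + 200·517.82 + 208·345.16 + 109·365.79 = 284262.65.
Remaining total for batch B: 398510.18 − 284262.65 = 114247.53.
Divide by its size: 114247.53 / 276 = 413.9403... → 413.94.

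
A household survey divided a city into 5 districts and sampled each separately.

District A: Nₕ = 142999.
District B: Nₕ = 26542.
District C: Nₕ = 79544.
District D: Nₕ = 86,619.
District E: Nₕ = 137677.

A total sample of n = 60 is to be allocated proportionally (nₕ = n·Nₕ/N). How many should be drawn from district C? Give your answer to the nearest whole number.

Share of district C = 79544/473381 = 0.16803.
Allocate 60 × 0.16803 = 10.082... → 10.

10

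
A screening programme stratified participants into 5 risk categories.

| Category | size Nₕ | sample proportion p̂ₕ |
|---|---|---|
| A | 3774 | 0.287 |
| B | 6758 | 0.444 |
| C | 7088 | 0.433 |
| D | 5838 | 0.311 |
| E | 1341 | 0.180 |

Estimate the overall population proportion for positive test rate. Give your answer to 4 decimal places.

Wₕ = Nₕ/N with N = 24799: 0.1522, 0.2725, 0.2858, 0.2354, 0.0541.
p̂_st = 0.1522·0.287 + 0.2725·0.444 + 0.2858·0.433 + 0.2354·0.311 + 0.0541·0.180 ≈ 0.371378... → 0.3714.

0.3714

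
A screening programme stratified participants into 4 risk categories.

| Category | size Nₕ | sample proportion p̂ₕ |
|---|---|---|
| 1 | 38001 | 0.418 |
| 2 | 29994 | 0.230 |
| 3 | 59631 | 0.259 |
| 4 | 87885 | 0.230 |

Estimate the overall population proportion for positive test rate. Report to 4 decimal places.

0.2712

Wₕ = Nₕ/N with N = 215511: 0.1763, 0.1392, 0.2767, 0.4078.
p̂_st = 0.1763·0.418 + 0.1392·0.230 + 0.2767·0.259 + 0.4078·0.230 ≈ 0.271174... → 0.2712.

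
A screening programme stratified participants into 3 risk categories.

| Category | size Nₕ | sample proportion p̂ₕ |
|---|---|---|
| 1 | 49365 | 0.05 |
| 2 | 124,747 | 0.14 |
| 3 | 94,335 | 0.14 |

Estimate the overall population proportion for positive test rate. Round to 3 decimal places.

N = 49365 + 124747 + 94335 = 268447.
Overall proportion = Σ (Nₕ/N)·p̂ₕ.
Σ Nₕp̂ₕ = 2468.25 + 17464.58 + 13206.9 = 33139.73.
33139.73 / 268447 = 0.12345... → 0.123.

0.123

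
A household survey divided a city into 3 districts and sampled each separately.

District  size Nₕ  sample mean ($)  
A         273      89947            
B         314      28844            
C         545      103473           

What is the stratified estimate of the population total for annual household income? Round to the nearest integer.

90005332

Estimate total by summing Nₕ·x̄ₕ over strata.
273·89947 + 314·28844 + 545·103473 = 24555531 + 9057016 + 56392785 = 90005332.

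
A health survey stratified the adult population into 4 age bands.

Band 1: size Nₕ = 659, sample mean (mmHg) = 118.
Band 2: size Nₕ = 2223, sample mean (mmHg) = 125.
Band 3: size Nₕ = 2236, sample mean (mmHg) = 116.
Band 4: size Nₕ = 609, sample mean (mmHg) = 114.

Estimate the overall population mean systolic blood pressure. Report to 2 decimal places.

N = 659 + 2223 + 2236 + 609 = 5727.
Overall mean = Σ (Nₕ/N)·x̄ₕ — weight by population share, not a simple average.
Σ Nₕx̄ₕ = 659·118 + 2223·125 + 2236·116 + 609·114 = 77762 + 277875 + 259376 + 69426 = 684439.
Divide by N: 684439 / 5727 = 119.5109... → 119.51.

119.51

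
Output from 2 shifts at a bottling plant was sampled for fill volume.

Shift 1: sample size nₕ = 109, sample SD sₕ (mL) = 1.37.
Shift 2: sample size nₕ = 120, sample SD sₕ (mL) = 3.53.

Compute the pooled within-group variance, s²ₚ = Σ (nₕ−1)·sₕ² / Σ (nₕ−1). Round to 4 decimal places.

1: (109−1)·1.37² = 108·1.8769 = 202.7052
2: (120−1)·3.53² = 119·12.4609 = 1482.8471
Numerator = 1685.5523; denominator = Σ(nₕ−1) = 227.
s²ₚ = 1685.5523/227 = 7.425341... → 7.4253.

7.4253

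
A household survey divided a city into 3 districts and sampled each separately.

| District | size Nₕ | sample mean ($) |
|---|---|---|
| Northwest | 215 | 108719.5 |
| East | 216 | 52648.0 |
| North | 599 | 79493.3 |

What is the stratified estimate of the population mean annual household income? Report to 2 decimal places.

79964.22

N = 1030; weights Wₕ = Nₕ/N = (0.2087, 0.2097, 0.5816).
x̄_st = Σ Wₕ·x̄ₕ = 0.2087·108719.5 + 0.2097·52648.0 + 0.5816·79493.3 ≈ 79964.2206...
→ 79964.22.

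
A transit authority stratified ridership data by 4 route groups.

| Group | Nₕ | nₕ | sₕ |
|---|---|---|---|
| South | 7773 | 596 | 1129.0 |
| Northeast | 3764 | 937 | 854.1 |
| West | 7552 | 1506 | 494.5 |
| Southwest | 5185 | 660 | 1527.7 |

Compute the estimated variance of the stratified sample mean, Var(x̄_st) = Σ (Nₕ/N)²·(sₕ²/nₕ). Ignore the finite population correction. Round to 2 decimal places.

N = 24274; Wₕ = Nₕ/N.
group South: (7773/24274)²·1129.0²/596 = 219.29880
group Northeast: (3764/24274)²·854.1²/937 = 18.71951
group West: (7552/24274)²·494.5²/1506 = 15.71625
group Southwest: (5185/24274)²·1527.7²/660 = 161.34186
Sum = 415.07642 → 415.08.

415.08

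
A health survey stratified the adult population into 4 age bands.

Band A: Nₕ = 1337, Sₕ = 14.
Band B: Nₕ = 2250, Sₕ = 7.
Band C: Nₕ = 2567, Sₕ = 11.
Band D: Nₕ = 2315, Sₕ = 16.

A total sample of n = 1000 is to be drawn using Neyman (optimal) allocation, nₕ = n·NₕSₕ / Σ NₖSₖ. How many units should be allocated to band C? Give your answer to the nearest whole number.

A: NₕSₕ = 1337·14 = 18718
B: NₕSₕ = 2250·7 = 15750
C: NₕSₕ = 2567·11 = 28237
D: NₕSₕ = 2315·16 = 37040
Σ NₕSₕ = 99745.
n_C = 1000·28237/99745 = 283.092... → 283.

283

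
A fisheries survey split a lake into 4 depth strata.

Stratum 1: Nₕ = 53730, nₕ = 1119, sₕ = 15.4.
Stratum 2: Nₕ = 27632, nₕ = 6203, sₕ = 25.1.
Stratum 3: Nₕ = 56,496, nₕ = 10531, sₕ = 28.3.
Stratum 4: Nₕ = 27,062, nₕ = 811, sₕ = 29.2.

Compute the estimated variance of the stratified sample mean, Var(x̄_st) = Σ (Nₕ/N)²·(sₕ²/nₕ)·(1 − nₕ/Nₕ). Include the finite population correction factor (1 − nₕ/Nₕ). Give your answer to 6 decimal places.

N = 164920; Wₕ = Nₕ/N.
stratum 1: (53730/164920)²·15.4²/1119·(1 − 1119/53730) = 0.022027139
stratum 2: (27632/164920)²·25.1²/6203·(1 − 6203/27632) = 0.002211125
stratum 3: (56496/164920)²·28.3²/10531·(1 − 10531/56496) = 0.007261086
stratum 4: (27062/164920)²·29.2²/811·(1 − 811/27062) = 0.027460215
Sum = 0.058959565 → 0.058960.

0.058960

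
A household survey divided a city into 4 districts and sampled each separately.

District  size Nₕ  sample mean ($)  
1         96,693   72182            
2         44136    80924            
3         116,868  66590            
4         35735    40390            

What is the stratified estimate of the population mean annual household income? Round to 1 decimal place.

N = 96693 + 44136 + 116868 + 35735 = 293432.
Overall mean = Σ (Nₕ/N)·x̄ₕ — weight by population share, not a simple average.
Σ Nₕx̄ₕ = 96693·72182 + 44136·80924 + 116868·66590 + 35735·40390 = 6979494126 + 3571661664 + 7782240120 + 1443336650 = 19776732560.
Divide by N: 19776732560 / 293432 = 67398.009... → 67398.0.

67398.0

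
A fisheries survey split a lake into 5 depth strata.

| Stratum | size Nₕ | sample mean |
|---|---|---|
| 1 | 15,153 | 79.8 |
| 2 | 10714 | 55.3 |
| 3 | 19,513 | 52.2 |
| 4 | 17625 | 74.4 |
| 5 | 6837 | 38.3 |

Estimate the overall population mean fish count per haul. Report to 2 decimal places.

N = 69842; weights Wₕ = Nₕ/N = (0.2170, 0.1534, 0.2794, 0.2524, 0.0979).
x̄_st = Σ Wₕ·x̄ₕ = 0.2170·79.8 + 0.1534·55.3 + 0.2794·52.2 + 0.2524·74.4 + 0.0979·38.3 ≈ 62.9053...
→ 62.91.

62.91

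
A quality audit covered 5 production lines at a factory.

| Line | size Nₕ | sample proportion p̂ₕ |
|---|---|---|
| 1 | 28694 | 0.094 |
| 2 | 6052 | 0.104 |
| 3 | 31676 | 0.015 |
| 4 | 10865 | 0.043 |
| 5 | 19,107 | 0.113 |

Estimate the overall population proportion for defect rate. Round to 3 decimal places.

Wₕ = Nₕ/N with N = 96394: 0.2977, 0.0628, 0.3286, 0.1127, 0.1982.
p̂_st = 0.2977·0.094 + 0.0628·0.104 + 0.3286·0.015 + 0.1127·0.043 + 0.1982·0.113 ≈ 0.06669... → 0.067.

0.067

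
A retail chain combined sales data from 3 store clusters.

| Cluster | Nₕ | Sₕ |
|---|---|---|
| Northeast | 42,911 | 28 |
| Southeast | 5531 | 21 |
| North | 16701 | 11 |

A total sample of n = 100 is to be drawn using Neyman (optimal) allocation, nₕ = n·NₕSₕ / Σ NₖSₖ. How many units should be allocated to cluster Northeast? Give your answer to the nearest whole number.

Northeast: NₕSₕ = 42911·28 = 1201508
Southeast: NₕSₕ = 5531·21 = 116151
North: NₕSₕ = 16701·11 = 183711
Σ NₕSₕ = 1501370.
n_Northeast = 100·1201508/1501370 = 80.027... → 80.

80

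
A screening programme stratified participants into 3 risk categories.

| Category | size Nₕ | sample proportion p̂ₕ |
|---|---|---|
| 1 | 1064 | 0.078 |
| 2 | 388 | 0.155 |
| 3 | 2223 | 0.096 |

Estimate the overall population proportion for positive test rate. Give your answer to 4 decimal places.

N = 1064 + 388 + 2223 = 3675.
Overall proportion = Σ (Nₕ/N)·p̂ₕ.
Σ Nₕp̂ₕ = 82.992 + 60.14 + 213.408 = 356.54.
356.54 / 3675 = 0.097018... → 0.0970.

0.0970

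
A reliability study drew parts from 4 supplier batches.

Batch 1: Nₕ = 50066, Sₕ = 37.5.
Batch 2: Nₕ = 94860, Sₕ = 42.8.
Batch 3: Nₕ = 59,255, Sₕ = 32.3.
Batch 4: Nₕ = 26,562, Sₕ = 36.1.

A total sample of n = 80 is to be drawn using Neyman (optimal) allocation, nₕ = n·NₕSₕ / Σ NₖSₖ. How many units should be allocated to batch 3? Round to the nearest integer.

17

1: NₕSₕ = 50066·37.5 = 1877475
2: NₕSₕ = 94860·42.8 = 4060008
3: NₕSₕ = 59255·32.3 = 1913936.5
4: NₕSₕ = 26562·36.1 = 958888.2
Σ NₕSₕ = 8810307.7.
n_3 = 80·1913936.5/8810307.7 = 17.379... → 17.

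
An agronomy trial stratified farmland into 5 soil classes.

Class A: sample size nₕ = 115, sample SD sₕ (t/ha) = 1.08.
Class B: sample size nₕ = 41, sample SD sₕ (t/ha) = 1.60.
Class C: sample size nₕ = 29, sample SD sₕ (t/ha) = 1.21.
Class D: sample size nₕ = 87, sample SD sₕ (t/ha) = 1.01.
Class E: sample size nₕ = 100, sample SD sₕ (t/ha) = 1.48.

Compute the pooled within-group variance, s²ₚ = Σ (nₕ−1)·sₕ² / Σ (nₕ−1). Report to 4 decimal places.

Degrees of freedom: 114 + 40 + 28 + 86 + 99 = 367.
Σ(nₕ−1)sₕ² = 114·1.1664 + 40·2.56 + 28·1.4641 + 86·1.0201 + 99·2.1904 = 580.9426.
s²ₚ = 580.9426 / 367 = 1.582950... → 1.5829.

1.5829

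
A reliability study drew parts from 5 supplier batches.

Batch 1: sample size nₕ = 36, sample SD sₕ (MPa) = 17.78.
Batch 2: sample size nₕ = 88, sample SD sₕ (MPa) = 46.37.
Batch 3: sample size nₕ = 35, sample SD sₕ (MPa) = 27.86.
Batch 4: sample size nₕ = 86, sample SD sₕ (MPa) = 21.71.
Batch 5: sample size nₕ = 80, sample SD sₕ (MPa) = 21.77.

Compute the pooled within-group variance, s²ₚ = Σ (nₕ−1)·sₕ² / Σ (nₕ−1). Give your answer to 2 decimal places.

943.82

Degrees of freedom: 35 + 87 + 34 + 85 + 79 = 320.
Σ(nₕ−1)sₕ² = 35·316.1284 + 87·2150.1769 + 34·776.1796 + 85·471.3241 + 79·473.9329 = 302023.2383.
s²ₚ = 302023.2383 / 320 = 943.8226... → 943.82.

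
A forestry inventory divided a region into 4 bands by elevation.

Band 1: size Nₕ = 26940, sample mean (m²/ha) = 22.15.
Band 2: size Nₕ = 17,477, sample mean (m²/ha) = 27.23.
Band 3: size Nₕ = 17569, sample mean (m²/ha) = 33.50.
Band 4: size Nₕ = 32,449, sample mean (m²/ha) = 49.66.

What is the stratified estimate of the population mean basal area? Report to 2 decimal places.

N = 26940 + 17477 + 17569 + 32449 = 94435.
The stratified mean weights each stratum mean by its population share Nₕ/N.
Σ Nₕx̄ₕ = 26940·22.15 + 17477·27.23 + 17569·33.50 + 32449·49.66 = 596721 + 475898.71 + 588561.5 + 1611417.34 = 3272598.55.
Divide by N: 3272598.55 / 94435 = 34.6545... → 34.65.

34.65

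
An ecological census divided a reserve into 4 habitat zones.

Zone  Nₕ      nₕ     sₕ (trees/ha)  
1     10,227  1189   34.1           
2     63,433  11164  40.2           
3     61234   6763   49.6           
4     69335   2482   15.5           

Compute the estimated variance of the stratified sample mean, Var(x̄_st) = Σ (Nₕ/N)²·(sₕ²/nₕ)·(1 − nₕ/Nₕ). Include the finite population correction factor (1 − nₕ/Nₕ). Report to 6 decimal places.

0.053522

N = 204229; Wₕ = Nₕ/N.
zone 1: (10227/204229)²·34.1²/1189·(1 − 1189/10227) = 0.002167268
zone 2: (63433/204229)²·40.2²/11164·(1 − 11164/63433) = 0.011506862
zone 3: (61234/204229)²·49.6²/6763·(1 − 6763/61234) = 0.029090228
zone 4: (69335/204229)²·15.5²/2482·(1 − 2482/69335) = 0.010757224
Sum = 0.053521582 → 0.053522.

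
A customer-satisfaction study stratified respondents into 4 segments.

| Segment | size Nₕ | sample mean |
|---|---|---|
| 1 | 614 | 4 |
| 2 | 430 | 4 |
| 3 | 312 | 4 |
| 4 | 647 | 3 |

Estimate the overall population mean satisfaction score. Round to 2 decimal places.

x̄_st = (Σ Nₕx̄ₕ) / (Σ Nₕ) = (614·4 + 430·4 + 312·4 + 647·3) / 2003
= 7365 / 2003 = 3.6770... → 3.68.

3.68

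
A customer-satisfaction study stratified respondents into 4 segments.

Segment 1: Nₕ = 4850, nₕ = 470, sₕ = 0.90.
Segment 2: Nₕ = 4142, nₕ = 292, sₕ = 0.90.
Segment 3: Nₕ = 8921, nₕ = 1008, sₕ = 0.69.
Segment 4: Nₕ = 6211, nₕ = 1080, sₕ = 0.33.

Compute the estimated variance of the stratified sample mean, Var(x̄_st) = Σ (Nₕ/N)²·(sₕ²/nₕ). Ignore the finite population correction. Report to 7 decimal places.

N = 24124. Term for each stratum: Wₕ²sₕ²/nₕ.
Var(x̄_st) = 0.0000696582 + 0.0000817756 + 0.0000645901 + 0.0000066839 = 0.0002227078 → 0.0002227.

0.0002227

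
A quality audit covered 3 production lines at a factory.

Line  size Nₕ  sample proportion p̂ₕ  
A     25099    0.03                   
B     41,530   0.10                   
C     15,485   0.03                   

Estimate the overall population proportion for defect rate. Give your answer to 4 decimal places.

0.0654

Wₕ = Nₕ/N with N = 82114: 0.3057, 0.5058, 0.1886.
p̂_st = 0.3057·0.03 + 0.5058·0.10 + 0.1886·0.03 ≈ 0.065403... → 0.0654.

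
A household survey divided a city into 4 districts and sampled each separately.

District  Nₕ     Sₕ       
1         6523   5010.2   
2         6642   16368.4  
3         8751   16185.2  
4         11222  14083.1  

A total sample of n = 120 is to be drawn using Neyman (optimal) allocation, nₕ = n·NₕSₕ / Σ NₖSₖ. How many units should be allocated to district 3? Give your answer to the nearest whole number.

1: NₕSₕ = 6523·5010.2 = 32681534.6
2: NₕSₕ = 6642·16368.4 = 108718912.8
3: NₕSₕ = 8751·16185.2 = 141636685.2
4: NₕSₕ = 11222·14083.1 = 158040548.2
Σ NₕSₕ = 441077680.8.
n_3 = 120·141636685.2/441077680.8 = 38.534... → 39.

39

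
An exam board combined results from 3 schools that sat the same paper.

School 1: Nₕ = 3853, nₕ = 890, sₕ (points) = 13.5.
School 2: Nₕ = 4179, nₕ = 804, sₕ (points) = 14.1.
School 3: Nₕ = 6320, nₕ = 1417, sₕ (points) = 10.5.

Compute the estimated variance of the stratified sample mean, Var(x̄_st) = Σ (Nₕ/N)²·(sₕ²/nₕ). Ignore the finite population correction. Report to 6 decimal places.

0.050812

N = 14352; Wₕ = Nₕ/N.
school 1: (3853/14352)²·13.5²/890 = 0.014758788
school 2: (4179/14352)²·14.1²/804 = 0.020965348
school 3: (6320/14352)²·10.5²/1417 = 0.015087527
Sum = 0.050811662 → 0.050812.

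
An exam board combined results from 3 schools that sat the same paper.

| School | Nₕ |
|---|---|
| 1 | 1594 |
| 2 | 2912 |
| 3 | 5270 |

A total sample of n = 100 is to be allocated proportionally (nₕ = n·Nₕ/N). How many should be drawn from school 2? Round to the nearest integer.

30

Share of school 2 = 2912/9776 = 0.29787.
Allocate 100 × 0.29787 = 29.787... → 30.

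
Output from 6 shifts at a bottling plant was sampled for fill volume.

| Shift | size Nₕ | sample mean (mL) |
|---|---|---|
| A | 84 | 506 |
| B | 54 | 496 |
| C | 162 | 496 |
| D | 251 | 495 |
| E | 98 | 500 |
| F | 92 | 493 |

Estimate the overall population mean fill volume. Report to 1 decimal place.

497.0

x̄_st = (Σ Nₕx̄ₕ) / (Σ Nₕ) = (84·506 + 54·496 + 162·496 + 251·495 + 98·500 + 92·493) / 741
= 368241 / 741 = 496.951... → 497.0.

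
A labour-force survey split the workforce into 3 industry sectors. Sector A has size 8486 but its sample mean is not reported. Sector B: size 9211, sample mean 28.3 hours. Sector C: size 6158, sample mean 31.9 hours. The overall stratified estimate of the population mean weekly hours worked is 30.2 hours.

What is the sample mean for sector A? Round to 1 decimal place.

31.0

Σ Nₕx̄ₕ = N·μ, so 8486·x̄_A = 23855·30.2 − (9211·28.3 + 6158·31.9).
= 720421 − 457111.5 = 263309.5.
x̄_A = 263309.5 / 8486 = 31.029... → 31.0.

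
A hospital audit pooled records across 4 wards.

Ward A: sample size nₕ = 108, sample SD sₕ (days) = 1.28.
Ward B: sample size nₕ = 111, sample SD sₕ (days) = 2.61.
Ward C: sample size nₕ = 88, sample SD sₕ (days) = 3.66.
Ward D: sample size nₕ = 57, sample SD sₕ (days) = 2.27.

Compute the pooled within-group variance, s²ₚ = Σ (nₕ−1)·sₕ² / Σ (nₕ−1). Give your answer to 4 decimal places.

6.6073

A: (108−1)·1.28² = 107·1.6384 = 175.3088
B: (111−1)·2.61² = 110·6.8121 = 749.331
C: (88−1)·3.66² = 87·13.3956 = 1165.4172
D: (57−1)·2.27² = 56·5.1529 = 288.5624
Numerator = 2378.6194; denominator = Σ(nₕ−1) = 360.
s²ₚ = 2378.6194/360 = 6.607276... → 6.6073.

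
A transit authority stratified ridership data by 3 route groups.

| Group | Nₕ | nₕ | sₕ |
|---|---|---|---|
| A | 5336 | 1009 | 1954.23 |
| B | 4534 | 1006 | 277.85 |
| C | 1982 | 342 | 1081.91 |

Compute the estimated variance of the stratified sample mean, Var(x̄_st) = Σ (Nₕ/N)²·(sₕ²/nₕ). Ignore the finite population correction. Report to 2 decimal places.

N = 11852; Wₕ = Nₕ/N.
group A: (5336/11852)²·1954.23²/1009 = 767.19991
group B: (4534/11852)²·277.85²/1006 = 11.23059
group C: (1982/11852)²·1081.91²/342 = 95.71504
Sum = 874.14554 → 874.15.

874.15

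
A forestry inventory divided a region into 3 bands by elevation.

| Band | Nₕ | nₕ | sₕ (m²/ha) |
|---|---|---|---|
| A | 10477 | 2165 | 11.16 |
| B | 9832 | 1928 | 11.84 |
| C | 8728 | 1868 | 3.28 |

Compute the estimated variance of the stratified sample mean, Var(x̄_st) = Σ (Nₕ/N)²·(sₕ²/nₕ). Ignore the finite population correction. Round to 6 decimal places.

N = 29037. Term for each stratum: Wₕ²sₕ²/nₕ.
Var(x̄_st) = 0.007489294 + 0.008336363 + 0.000520351 = 0.016346009 → 0.016346.

0.016346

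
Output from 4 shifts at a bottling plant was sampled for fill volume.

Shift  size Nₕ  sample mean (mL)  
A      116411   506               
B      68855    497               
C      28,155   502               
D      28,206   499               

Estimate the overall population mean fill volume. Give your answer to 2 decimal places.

502.15

N = 241627; weights Wₕ = Nₕ/N = (0.4818, 0.2850, 0.1165, 0.1167).
x̄_st = Σ Wₕ·x̄ₕ = 0.4818·506 + 0.2850·497 + 0.1165·502 + 0.1167·499 ≈ 502.1521...
→ 502.15.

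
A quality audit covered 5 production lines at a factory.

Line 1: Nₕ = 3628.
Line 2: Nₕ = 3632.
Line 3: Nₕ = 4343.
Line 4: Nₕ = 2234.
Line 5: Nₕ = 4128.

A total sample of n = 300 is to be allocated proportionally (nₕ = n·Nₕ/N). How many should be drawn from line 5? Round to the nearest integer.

69

Share of line 5 = 4128/17965 = 0.22978.
Allocate 300 × 0.22978 = 68.934... → 69.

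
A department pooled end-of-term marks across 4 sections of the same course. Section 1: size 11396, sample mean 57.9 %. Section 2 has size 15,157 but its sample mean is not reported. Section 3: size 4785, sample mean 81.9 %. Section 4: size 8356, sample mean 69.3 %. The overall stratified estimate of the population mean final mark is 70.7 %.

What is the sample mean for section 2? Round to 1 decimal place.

77.6

Σ Nₕx̄ₕ = N·μ, so 15157·x̄_2 = 39694·70.7 − (11396·57.9 + 4785·81.9 + 8356·69.3).
= 2806365.8 − 1630790.7 = 1175575.1.
x̄_2 = 1175575.1 / 15157 = 77.560... → 77.6.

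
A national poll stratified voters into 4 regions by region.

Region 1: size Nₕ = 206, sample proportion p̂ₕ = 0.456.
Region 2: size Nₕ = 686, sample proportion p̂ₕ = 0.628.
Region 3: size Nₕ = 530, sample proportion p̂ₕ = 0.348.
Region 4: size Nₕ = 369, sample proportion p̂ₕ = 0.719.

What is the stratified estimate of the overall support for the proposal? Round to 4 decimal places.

N = 206 + 686 + 530 + 369 = 1791.
Overall proportion = Σ (Nₕ/N)·p̂ₕ.
Σ Nₕp̂ₕ = 93.936 + 430.808 + 184.44 + 265.311 = 974.495.
974.495 / 1791 = 0.544107... → 0.5441.

0.5441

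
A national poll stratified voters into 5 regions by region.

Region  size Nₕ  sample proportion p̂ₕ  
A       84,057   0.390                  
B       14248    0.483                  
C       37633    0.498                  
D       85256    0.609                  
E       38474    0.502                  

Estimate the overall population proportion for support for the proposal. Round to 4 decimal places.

0.4993

N = 84057 + 14248 + 37633 + 85256 + 38474 = 259668.
Overall proportion = Σ (Nₕ/N)·p̂ₕ.
Σ Nₕp̂ₕ = 32782.23 + 6881.784 + 18741.234 + 51920.904 + 19313.948 = 129640.1.
129640.1 / 259668 = 0.499253... → 0.4993.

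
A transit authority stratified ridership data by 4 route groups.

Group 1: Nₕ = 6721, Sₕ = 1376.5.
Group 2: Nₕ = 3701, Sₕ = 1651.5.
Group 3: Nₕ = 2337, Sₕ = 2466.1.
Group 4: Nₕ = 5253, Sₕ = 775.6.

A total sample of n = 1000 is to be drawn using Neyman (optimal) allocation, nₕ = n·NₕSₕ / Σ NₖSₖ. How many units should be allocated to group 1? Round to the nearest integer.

367

1: NₕSₕ = 6721·1376.5 = 9251456.5
2: NₕSₕ = 3701·1651.5 = 6112201.5
3: NₕSₕ = 2337·2466.1 = 5763275.7
4: NₕSₕ = 5253·775.6 = 4074226.8
Σ NₕSₕ = 25201160.5.
n_1 = 1000·9251456.5/25201160.5 = 367.104... → 367.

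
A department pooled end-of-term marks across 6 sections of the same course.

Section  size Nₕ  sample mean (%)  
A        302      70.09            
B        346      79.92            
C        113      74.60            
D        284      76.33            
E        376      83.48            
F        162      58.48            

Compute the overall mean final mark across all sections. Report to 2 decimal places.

75.67

N = 302 + 346 + 113 + 284 + 376 + 162 = 1583.
The stratified mean weights each stratum mean by its population share Nₕ/N.
Σ Nₕx̄ₕ = 302·70.09 + 346·79.92 + 113·74.60 + 284·76.33 + 376·83.48 + 162·58.48 = 21167.18 + 27652.32 + 8429.8 + 21677.72 + 31388.48 + 9473.76 = 119789.26.
Divide by N: 119789.26 / 1583 = 75.6723... → 75.67.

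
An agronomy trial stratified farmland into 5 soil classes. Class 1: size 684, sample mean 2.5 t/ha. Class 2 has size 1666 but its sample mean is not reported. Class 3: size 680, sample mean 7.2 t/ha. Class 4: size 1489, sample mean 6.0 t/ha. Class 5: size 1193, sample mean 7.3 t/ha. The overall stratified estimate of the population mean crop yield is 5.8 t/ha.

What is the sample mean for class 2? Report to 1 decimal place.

5.3

Σ Nₕx̄ₕ = N·μ, so 1666·x̄_2 = 5712·5.8 − (684·2.5 + 680·7.2 + 1489·6.0 + 1193·7.3).
= 33129.6 − 24248.9 = 8880.7.
x̄_2 = 8880.7 / 1666 = 5.331... → 5.3.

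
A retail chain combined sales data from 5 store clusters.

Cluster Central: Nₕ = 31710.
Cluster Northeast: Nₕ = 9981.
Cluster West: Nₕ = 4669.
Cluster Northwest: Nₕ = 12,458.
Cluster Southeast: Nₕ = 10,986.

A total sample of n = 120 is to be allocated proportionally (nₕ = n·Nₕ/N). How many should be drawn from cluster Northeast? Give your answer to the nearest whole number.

N = 31710 + 9981 + 4669 + 12458 + 10986 = 69804.
n_Northeast = 120·9981/69804 = 17.158... → 17.

17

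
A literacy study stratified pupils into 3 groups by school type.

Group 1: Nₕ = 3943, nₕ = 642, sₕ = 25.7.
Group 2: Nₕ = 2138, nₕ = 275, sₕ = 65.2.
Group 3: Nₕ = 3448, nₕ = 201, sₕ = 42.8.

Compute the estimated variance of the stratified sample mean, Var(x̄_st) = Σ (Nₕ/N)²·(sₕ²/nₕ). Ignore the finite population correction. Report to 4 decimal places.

N = 9529. Term for each stratum: Wₕ²sₕ²/nₕ.
Var(x̄_st) = 0.1761530 + 0.7781857 + 1.1932497 = 2.1475884 → 2.1476.

2.1476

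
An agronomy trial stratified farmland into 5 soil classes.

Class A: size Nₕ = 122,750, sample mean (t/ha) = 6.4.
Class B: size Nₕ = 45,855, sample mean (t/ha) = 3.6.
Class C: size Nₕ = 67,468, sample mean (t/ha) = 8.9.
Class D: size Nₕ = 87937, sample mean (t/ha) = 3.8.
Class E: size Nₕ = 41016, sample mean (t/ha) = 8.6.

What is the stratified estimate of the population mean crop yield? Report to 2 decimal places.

N = 122750 + 45855 + 67468 + 87937 + 41016 = 365026.
Overall mean = Σ (Nₕ/N)·x̄ₕ — weight by population share, not a simple average.
Σ Nₕx̄ₕ = 122750·6.4 + 45855·3.6 + 67468·8.9 + 87937·3.8 + 41016·8.6 = 785600 + 165078 + 600465.2 + 334160.6 + 352737.6 = 2238041.4.
Divide by N: 2238041.4 / 365026 = 6.1312... → 6.13.

6.13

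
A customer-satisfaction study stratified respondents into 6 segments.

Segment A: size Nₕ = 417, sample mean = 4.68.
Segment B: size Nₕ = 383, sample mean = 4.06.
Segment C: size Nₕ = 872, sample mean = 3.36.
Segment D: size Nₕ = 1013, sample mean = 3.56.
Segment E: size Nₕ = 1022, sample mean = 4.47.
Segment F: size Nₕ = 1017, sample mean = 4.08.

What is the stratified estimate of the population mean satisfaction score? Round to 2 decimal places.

3.97

x̄_st = (Σ Nₕx̄ₕ) / (Σ Nₕ) = (417·4.68 + 383·4.06 + 872·3.36 + 1013·3.56 + 1022·4.47 + 1017·4.08) / 4724
= 18760.44 / 4724 = 3.9713... → 3.97.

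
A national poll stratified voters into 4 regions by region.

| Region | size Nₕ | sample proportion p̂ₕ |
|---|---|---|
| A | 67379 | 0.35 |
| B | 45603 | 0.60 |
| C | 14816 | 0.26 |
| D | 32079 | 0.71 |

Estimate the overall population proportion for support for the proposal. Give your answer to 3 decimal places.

0.485

N = 67379 + 45603 + 14816 + 32079 = 159877.
Overall proportion = Σ (Nₕ/N)·p̂ₕ.
Σ Nₕp̂ₕ = 23582.65 + 27361.8 + 3852.16 + 22776.09 = 77572.7.
77572.7 / 159877 = 0.48520... → 0.485.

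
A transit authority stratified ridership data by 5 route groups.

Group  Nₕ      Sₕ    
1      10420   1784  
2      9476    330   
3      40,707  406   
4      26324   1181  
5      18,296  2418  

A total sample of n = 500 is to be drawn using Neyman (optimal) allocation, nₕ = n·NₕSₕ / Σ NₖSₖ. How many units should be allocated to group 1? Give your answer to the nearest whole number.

82

1: NₕSₕ = 10420·1784 = 18589280
2: NₕSₕ = 9476·330 = 3127080
3: NₕSₕ = 40707·406 = 16527042
4: NₕSₕ = 26324·1181 = 31088644
5: NₕSₕ = 18296·2418 = 44239728
Σ NₕSₕ = 113571774.
n_1 = 500·18589280/113571774 = 81.839... → 82.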